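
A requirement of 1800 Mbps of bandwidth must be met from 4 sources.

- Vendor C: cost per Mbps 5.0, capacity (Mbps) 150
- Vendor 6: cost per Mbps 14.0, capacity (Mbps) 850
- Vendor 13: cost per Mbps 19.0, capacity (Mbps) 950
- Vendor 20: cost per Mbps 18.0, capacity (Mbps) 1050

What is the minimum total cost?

Use sources in increasing cost order.
Vendor C (5.0): use full 150 → 1650 Mbps to go.
Take 850 from Vendor 6 at 14.0 → need 800 more.
Vendor 20 at 18.0: take 800 of its 1050 → requirement met.
Vendor 13: unused.
Cost = 150×5.0 + 850×14.0 + 800×18.0 = 27050.

27050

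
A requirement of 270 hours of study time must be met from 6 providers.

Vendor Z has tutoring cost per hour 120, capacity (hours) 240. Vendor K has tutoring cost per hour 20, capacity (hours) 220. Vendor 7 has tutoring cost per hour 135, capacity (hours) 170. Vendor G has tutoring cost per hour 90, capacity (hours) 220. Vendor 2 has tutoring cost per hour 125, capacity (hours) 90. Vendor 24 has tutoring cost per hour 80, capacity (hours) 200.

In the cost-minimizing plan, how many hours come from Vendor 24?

50

Cheapest first:
Take 220 from Vendor K at 20 → need 50 more.
Vendor 24 (80): take the remaining 50 → done.
Vendor G, Vendor Z, Vendor 2, Vendor 7: unused.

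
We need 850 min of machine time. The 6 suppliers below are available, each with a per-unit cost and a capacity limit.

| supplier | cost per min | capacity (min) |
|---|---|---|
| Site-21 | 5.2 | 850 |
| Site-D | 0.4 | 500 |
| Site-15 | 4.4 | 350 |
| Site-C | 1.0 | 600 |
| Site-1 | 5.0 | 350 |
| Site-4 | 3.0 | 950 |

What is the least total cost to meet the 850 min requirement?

550

Fill from the cheapest supplier first.
Take 500 from Site-D at 0.4 → need 350 more.
Site-C (1.0): take the remaining 350 → done.
Site-4, Site-15, Site-1, Site-21: unused.
Cost = 500×0.4 + 350×1.0 = 550.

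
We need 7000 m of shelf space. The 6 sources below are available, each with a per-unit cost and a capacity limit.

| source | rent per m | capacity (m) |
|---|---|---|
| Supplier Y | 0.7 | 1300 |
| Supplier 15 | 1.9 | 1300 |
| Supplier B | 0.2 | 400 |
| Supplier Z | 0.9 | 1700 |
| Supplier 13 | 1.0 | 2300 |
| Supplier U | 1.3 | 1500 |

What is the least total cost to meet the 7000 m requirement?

6510

Fill from the cheapest source first.
Supplier B (0.2): use full 400 → 6600 m to go.
Supplier Y (0.7): use full 1300 → 5300 m to go.
Take 1700 from Supplier Z at 0.9 → need 3600 more.
Supplier 13 (1.0): use full 2300 → 1300 m to go.
Supplier U (1.3): take the remaining 1300 → done.
Supplier 15: unused.
Cost = 400×0.2 + 1300×0.7 + 1700×0.9 + 2300×1.0 + 1300×1.3 = 6510.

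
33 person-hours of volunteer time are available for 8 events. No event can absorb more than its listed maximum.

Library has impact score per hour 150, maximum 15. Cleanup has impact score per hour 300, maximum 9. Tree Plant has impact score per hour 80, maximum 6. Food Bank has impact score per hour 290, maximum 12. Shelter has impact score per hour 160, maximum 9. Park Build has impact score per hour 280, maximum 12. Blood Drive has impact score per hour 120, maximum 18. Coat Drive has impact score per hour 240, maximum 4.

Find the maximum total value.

Rank by impact score per hour: Cleanup 300 > Food Bank 290 > Park Build 280 > Coat Drive 240 > Shelter 160 > Library 150 > Blood Drive 120 > Tree Plant 80.
Cleanup: +9 to 9 (cap) — 24 left.
Food Bank takes 12 to reach its cap of 12 — 12 left.
Park Build takes 12 to reach its cap of 12 — 0 left.
Total = 300×9 + 290×12 + 280×12 = 9540.

9540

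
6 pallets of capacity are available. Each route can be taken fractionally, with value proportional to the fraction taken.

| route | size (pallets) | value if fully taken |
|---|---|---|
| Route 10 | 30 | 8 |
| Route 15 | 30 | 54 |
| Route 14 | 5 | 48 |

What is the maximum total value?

Rank by value-to-size ratio: Route 14 48/5≈9.6, Route 15 54/30≈1.8, Route 10 8/30≈0.267.
Route 14: take in full, 5 pallets for value 48 — 1 left.
1 pallets left: a 1/30 share of Route 15 gives 54×1/30 = 1.8.
Total value = 49.8.

49.8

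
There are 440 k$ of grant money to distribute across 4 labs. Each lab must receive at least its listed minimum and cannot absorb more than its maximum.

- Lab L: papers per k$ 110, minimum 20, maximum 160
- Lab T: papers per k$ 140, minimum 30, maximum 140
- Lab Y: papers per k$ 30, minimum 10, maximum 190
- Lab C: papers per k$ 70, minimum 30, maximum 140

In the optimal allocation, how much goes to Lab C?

Meeting every minimum uses 20+30+10+30 = 90 k$, leaving 350.
Highest papers per k$ first: Lab T 140 > Lab L 110 > Lab C 70 > Lab Y 30.
Lab T: +110 to 140 (cap) ; 240 left.
Give Lab L 140 more to hit its cap of 160 ; 100 left.
Lab C: +100 (room for 110) → 130. Pool exhausted.

130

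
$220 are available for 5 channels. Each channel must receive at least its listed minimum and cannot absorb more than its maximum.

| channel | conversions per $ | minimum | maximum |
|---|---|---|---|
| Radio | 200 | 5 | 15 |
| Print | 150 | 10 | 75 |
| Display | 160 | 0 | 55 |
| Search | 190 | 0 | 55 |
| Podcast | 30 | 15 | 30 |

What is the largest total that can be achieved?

Meeting every minimum uses 5+10+0+0+15 = 30 $, leaving 190.
Highest conversions per $ first: Radio 200 > Search 190 > Display 160 > Print 150 > Podcast 30.
Radio takes 10 more to reach its cap of 15 ; 180 left.
Search: +55 to 55 (cap) ; 125 left.
Display takes 55 more to reach its cap of 55 ; 70 left.
Give Print 65 more to hit its cap of 75 ; 5 left.
Podcast has room for 15 more but only 5 remain, so it gets 20.
Total = 200×15 + 150×75 + 160×55 + 190×55 + 30×20 = 34100.

34100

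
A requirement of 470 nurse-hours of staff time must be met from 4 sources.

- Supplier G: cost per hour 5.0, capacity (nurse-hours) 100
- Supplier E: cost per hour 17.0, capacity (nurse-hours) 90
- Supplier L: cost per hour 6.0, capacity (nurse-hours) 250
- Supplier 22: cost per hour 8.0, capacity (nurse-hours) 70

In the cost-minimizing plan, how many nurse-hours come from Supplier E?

Cheapest first:
Supplier G (5.0): use full 100 — 370 nurse-hours to go.
Take 250 from Supplier L at 6.0 — need 120 more.
Take 70 from Supplier 22 at 8.0 — need 50 more.
Take 50 from Supplier E at 17.0 to finish.

50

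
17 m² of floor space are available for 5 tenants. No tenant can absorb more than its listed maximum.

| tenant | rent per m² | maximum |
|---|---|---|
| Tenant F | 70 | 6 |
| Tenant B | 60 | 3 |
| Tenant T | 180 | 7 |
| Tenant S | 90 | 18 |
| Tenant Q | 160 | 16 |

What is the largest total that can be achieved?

Rank by rent per m²: Tenant T 180 > Tenant Q 160 > Tenant S 90 > Tenant F 70 > Tenant B 60.
Give Tenant T 7 to hit its cap of 7 ; 10 left.
Tenant Q has room for 16 but only 10 remain, so it gets 10.
Total = 180×7 + 160×10 = 2860.

2860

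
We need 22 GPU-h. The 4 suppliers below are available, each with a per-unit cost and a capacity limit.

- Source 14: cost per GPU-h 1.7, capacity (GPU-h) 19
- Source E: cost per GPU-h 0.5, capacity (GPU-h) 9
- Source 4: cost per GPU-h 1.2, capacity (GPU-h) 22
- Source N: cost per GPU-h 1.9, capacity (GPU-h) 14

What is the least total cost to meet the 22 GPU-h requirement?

Cheapest first:
Take 9 from Source E at 0.5 → need 13 more.
Take 13 from Source 4 at 1.2 to finish.
Source 14, Source N: unused.
Cost = 9×0.5 + 13×1.2 = 20.1.

20.1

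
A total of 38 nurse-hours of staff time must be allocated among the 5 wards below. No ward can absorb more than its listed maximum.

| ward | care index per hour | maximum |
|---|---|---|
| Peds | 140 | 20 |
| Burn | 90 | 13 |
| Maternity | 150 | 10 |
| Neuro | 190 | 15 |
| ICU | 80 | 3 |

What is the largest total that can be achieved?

Order the wards by care index per hour: Neuro 190 > Maternity 150 > Peds 140 > Burn 90 > ICU 80.
Neuro: +15 to 15 (cap) — 23 left.
Maternity: +10 to 10 (cap) — 13 left.
Peds has room for 20 but only 13 remain, so it gets 13.
Total = 140×13 + 150×10 + 190×15 = 6170.

6170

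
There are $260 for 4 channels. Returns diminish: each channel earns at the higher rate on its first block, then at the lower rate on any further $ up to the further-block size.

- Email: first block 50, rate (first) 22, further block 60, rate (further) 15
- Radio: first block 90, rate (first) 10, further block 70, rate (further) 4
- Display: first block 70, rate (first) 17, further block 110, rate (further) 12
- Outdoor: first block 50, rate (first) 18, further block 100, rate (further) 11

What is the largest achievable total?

Rank every tier by rate: Email/first 22 > Outdoor/first 18 > Display/first 17 > Email/second 15 > Display/second 12 > Outdoor/second 11 > Radio/first 10 > Radio/second 4.
Email first at 22: fill all 50 ; 210 left.
Fill Outdoor first block (50 at 18) ; 160 left.
Display/first (17): +70 ; 90 left.
Email second at 15: fill all 60 ; 30 left.
30 remain; put them into Display second at 12.
Total = 22×50 + 18×50 + 17×70 + 15×60 + 12×30 = 4450.

4450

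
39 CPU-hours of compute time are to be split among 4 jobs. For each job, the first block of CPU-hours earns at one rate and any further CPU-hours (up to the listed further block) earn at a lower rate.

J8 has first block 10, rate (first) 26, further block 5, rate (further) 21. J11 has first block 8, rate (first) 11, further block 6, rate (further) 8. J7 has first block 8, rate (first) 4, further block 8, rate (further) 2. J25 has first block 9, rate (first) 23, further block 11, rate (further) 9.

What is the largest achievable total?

723

Rank every tier by rate: J8/tier1 26 > J25/tier1 23 > J8/tier2 21 > J11/tier1 11 > J25/tier2 9 > J11/tier2 8 > J7/tier1 4 > J7/tier2 2.
J8 tier1 at 26: fill all 10 → 29 left.
J25/tier1 (23): +9 → 20 left.
Fill J8 tier2 block (5 at 21) → 15 left.
J11/tier1 (11): +8 → 7 left.
7 remain; put them into J25 tier2 at 9.
Total = 26×10 + 23×9 + 21×5 + 11×8 + 9×7 = 723.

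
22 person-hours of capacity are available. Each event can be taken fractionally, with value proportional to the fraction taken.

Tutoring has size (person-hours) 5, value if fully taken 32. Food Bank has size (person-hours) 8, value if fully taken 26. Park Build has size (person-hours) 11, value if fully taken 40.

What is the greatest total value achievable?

91.5

Best value per unit of size first: Tutoring 32/5≈6.4, Park Build 40/11≈3.64, Food Bank 26/8≈3.25.
All 5 person-hours of Tutoring fit (value 32) → 17 remain.
Park Build: take in full, 11 person-hours for value 40 → 6 left.
6 person-hours left: a 6/8 share of Food Bank gives 26×6/8 = 19.5.
Total value = 91.5.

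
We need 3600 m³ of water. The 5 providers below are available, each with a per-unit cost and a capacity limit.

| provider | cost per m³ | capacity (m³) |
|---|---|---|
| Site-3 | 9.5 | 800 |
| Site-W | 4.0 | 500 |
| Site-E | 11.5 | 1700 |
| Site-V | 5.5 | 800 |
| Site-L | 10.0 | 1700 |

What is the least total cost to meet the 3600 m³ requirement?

Use providers in increasing cost order.
Site-W (4.0): use full 500 ; 3100 m³ to go.
Site-V (5.5): use full 800 ; 2300 m³ to go.
Take 800 from Site-3 at 9.5 ; need 1500 more.
Take 1500 from Site-L at 10.0 to finish.
Site-E: unused.
Cost = 500×4.0 + 800×5.5 + 800×9.5 + 1500×10.0 = 29000.

29000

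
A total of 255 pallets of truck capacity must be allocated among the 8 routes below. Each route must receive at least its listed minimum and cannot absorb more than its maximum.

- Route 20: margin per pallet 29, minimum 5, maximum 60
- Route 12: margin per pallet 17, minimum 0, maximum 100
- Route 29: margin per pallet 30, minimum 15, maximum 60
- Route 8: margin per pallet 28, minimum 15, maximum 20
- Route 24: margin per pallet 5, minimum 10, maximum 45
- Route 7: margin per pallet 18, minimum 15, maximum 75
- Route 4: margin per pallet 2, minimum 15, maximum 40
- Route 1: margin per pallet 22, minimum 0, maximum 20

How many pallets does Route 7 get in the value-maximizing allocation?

Meeting every minimum uses 5+0+15+15+10+15+15+0 = 75 pallets, leaving 180.
Order the routes by margin per pallet: Route 29 30 > Route 20 29 > Route 8 28 > Route 1 22 > Route 7 18 > Route 12 17 > Route 24 5 > Route 4 2.
Give Route 29 45 more to hit its cap of 60 → 135 left.
Give Route 20 55 more to hit its cap of 60 → 80 left.
Route 8: +5 to 20 (cap) → 75 left.
Route 1 takes 20 more to reach its cap of 20 → 55 left.
Route 7 has room for 60 more but only 55 remain, so it gets 70.

70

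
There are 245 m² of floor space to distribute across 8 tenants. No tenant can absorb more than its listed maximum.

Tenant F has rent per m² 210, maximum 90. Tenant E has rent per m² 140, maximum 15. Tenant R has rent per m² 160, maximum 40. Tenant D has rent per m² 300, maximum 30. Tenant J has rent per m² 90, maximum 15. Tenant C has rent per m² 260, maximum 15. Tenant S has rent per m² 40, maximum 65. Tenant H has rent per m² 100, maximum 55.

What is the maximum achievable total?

Rank by rent per m²: Tenant D 300 > Tenant C 260 > Tenant F 210 > Tenant R 160 > Tenant E 140 > Tenant H 100 > Tenant J 90 > Tenant S 40.
Give Tenant D 30 to hit its cap of 30 — 215 left.
Give Tenant C 15 to hit its cap of 15 — 200 left.
Tenant F: +90 to 90 (cap) — 110 left.
Tenant R: +40 to 40 (cap) — 70 left.
Tenant E takes 15 to reach its cap of 15 — 55 left.
Give Tenant H 55 to hit its cap of 55 — 0 left.
Total = 210×90 + 140×15 + 160×40 + 300×30 + 260×15 + 100×55 = 45800.

45800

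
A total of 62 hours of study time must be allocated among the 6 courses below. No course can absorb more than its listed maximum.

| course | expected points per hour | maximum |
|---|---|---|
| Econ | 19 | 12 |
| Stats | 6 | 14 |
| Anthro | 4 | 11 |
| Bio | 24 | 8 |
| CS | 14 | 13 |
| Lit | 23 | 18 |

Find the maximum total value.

Order the courses by expected points per hour: Bio 24 > Lit 23 > Econ 19 > CS 14 > Stats 6 > Anthro 4.
Bio: +8 to 8 (cap) → 54 left.
Lit: +18 to 18 (cap) → 36 left.
Econ takes 12 to reach its cap of 12 → 24 left.
CS takes 13 to reach its cap of 13 → 11 left.
Stats has room for 14 but only 11 remain, so it gets 11.
Total = 19×12 + 6×11 + 24×8 + 14×13 + 23×18 = 1082.

1082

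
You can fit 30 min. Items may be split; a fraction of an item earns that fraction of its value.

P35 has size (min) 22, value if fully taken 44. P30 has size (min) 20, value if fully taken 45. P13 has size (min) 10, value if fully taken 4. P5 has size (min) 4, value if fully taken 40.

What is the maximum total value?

97

Sort by value density: P5 40/4≈10, P30 45/20≈2.25, P35 44/22≈2, P13 4/10≈0.4.
All 4 min of P5 fit (value 40) — 26 remain.
All 20 min of P30 fit (value 45) — 6 remain.
6 min left: a 6/22 share of P35 gives 44×6/22 = 12.
Total value = 97.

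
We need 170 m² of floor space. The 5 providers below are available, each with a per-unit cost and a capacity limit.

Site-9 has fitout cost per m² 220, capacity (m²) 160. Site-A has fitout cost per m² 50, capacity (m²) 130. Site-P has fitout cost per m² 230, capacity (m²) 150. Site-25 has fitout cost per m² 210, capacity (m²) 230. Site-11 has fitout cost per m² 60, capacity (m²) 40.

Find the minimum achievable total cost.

8900

Fill from the cheapest provider first.
Take 130 from Site-A at 50 → need 40 more.
Take 40 from Site-11 at 60 → need 0 more.
Site-25, Site-9, Site-P: unused.
Cost = 130×50 + 40×60 = 8900.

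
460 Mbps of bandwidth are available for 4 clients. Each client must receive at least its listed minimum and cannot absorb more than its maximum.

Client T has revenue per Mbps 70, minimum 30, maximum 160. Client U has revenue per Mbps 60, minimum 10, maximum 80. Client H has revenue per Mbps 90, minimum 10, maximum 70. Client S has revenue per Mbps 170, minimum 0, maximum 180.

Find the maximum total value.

Meeting every minimum uses 30+10+10+0 = 50 Mbps, leaving 410.
Rank by revenue per Mbps: Client S 170 > Client H 90 > Client T 70 > Client U 60.
Client S: +180 to 180 (cap) ; 230 left.
Client H takes 60 more to reach its cap of 70 ; 170 left.
Client T takes 130 more to reach its cap of 160 ; 40 left.
Client U has room for 70 more but only 40 remain, so it gets 50.
Total = 70×160 + 60×50 + 90×70 + 170×180 = 51100.

51100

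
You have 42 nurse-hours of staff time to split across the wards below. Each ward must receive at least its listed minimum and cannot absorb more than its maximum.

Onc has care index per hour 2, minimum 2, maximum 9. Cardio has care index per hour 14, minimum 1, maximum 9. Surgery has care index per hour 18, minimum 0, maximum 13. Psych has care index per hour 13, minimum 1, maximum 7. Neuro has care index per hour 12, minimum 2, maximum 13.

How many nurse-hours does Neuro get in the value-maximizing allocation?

Meeting every minimum uses 2+1+0+1+2 = 6 nurse-hours, leaving 36.
Highest care index per hour first: Surgery 18 > Cardio 14 > Psych 13 > Neuro 12 > Onc 2.
Surgery: +13 to 13 (cap) ; 23 left.
Cardio: +8 to 9 (cap) ; 15 left.
Give Psych 6 more to hit its cap of 7 ; 9 left.
Neuro has room for 11 more but only 9 remain, so it gets 11.

11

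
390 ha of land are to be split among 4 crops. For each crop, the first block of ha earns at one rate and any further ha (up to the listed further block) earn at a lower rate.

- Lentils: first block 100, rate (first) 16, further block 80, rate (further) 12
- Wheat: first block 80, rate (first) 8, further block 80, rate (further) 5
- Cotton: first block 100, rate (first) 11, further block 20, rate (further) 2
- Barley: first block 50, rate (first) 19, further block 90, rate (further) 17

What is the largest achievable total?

Rank every tier by rate: Barley/first 19 > Barley/second 17 > Lentils/first 16 > Lentils/second 12 > Cotton/first 11 > Wheat/first 8 > Wheat/second 5 > Cotton/second 2.
Fill Barley first block (50 at 19) → 340 left.
Barley second at 17: fill all 90 → 250 left.
Lentils first at 16: fill all 100 → 150 left.
Lentils/second (12): +80 → 70 left.
Cotton/first: +70 of 100 at 11; pool empty.
Total = 19×50 + 17×90 + 16×100 + 12×80 + 11×70 = 5810.

5810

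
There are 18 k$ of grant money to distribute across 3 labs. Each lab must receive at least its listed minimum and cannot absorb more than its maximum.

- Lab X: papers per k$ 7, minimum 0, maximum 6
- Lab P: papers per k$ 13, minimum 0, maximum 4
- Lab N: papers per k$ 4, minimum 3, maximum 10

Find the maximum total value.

Meeting every minimum uses 0+0+3 = 3 k$, leaving 15.
Highest papers per k$ first: Lab P 13 > Lab X 7 > Lab N 4.
Lab P: +4 to 4 (cap) → 11 left.
Give Lab X 6 more to hit its cap of 6 → 5 left.
Only 5 left; Lab N takes them to reach 8.
Total = 7×6 + 13×4 + 4×8 = 126.

126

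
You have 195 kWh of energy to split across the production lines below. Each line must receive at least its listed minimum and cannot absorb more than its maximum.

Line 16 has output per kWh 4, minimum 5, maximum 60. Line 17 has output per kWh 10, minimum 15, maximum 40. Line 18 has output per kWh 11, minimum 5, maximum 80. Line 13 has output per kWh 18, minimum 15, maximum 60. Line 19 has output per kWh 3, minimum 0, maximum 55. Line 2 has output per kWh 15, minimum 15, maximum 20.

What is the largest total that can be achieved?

Meeting every minimum uses 5+15+5+15+0+15 = 55 kWh, leaving 140.
Rank by output per kWh: Line 13 18 > Line 2 15 > Line 18 11 > Line 17 10 > Line 16 4 > Line 19 3.
Give Line 13 45 more to hit its cap of 60 → 95 left.
Line 2 takes 5 more to reach its cap of 20 → 90 left.
Line 18 takes 75 more to reach its cap of 80 → 15 left.
Only 15 left; Line 17 takes them to reach 30.
Total = 4×5 + 10×30 + 11×80 + 18×60 + 15×20 = 2580.

2580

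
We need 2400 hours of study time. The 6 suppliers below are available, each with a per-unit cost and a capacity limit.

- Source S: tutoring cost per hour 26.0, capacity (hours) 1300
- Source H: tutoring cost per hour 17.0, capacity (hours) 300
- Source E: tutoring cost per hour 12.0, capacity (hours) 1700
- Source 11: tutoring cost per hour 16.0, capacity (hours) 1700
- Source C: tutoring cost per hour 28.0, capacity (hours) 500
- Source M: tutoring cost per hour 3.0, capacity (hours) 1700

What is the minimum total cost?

Fill from the cheapest supplier first.
Source M at 3.0: take all 1700 hours ; 700 still needed.
Source E (12.0): take the remaining 700 ; done.
Source 11, Source H, Source S, Source C: unused.
Cost = 1700×3.0 + 700×12.0 = 13500.

13500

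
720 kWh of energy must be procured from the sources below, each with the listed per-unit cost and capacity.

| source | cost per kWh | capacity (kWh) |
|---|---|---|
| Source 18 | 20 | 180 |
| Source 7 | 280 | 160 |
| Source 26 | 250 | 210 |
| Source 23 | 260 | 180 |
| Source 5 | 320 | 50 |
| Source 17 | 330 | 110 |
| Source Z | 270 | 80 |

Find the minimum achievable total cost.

Fill from the cheapest source first.
Take 180 from Source 18 at 20 — need 540 more.
Source 26 at 250: take all 210 kWh — 330 still needed.
Take 180 from Source 23 at 260 — need 150 more.
Source Z at 270: take all 80 kWh — 70 still needed.
Source 7 at 280: take 70 of its 160 — requirement met.
Source 5, Source 17: unused.
Cost = 180×20 + 210×250 + 180×260 + 80×270 + 70×280 = 144100.

144100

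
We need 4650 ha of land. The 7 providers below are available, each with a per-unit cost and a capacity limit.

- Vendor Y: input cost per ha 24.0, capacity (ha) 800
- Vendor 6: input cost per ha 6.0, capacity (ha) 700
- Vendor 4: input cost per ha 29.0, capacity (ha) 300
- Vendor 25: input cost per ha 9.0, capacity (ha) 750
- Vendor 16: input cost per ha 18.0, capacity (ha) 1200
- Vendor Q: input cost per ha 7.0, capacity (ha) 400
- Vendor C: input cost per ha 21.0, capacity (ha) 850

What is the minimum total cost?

Use providers in increasing cost order.
Vendor 6 at 6.0: take all 700 ha — 3950 still needed.
Take 400 from Vendor Q at 7.0 — need 3550 more.
Vendor 25 at 9.0: take all 750 ha — 2800 still needed.
Vendor 16 (18.0): use full 1200 — 1600 ha to go.
Vendor C at 21.0: take all 850 ha — 750 still needed.
Vendor Y at 24.0: take 750 of its 800 — requirement met.
Vendor 4: unused.
Cost = 700×6.0 + 400×7.0 + 750×9.0 + 1200×18.0 + 850×21.0 + 750×24.0 = 71200.

71200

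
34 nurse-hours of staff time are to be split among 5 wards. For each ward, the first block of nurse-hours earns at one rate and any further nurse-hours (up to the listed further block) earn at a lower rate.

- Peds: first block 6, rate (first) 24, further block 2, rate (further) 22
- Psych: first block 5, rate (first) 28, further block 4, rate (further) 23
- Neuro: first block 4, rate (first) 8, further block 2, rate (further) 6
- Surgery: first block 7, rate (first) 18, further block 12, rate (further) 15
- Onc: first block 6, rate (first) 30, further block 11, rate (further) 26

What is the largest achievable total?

886

Treat each block as its own option and order by rate: Onc/tier1 30 > Psych/tier1 28 > Onc/tier2 26 > Peds/tier1 24 > Psych/tier2 23 > Peds/tier2 22 > Surgery/tier1 18 > Surgery/tier2 15 > Neuro/tier1 8 > Neuro/tier2 6.
Fill Onc tier1 block (6 at 30) ; 28 left.
Psych/tier1 (28): +5 ; 23 left.
Onc tier2 at 26: fill all 11 ; 12 left.
Fill Peds tier1 block (6 at 24) ; 6 left.
Fill Psych tier2 block (4 at 23) ; 2 left.
Fill Peds tier2 block (2 at 22) ; 0 left.
Total = 30×6 + 28×5 + 26×11 + 24×6 + 23×4 + 22×2 = 886.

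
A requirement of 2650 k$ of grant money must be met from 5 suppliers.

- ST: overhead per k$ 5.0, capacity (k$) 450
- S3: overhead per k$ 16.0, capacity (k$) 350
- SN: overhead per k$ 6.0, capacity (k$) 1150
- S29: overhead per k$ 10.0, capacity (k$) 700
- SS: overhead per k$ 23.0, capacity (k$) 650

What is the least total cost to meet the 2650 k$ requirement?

21750

Use suppliers in increasing cost order.
Take 450 from ST at 5.0 — need 2200 more.
SN (6.0): use full 1150 — 1050 k$ to go.
S29 at 10.0: take all 700 k$ — 350 still needed.
Take 350 from S3 at 16.0 — need 0 more.
SS: unused.
Cost = 450×5.0 + 1150×6.0 + 700×10.0 + 350×16.0 = 21750.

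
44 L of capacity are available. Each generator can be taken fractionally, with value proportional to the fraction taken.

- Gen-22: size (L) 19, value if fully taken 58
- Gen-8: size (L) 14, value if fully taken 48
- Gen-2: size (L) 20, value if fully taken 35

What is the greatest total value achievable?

125.25

Rank by value-to-size ratio: Gen-8 48/14≈3.43, Gen-22 58/19≈3.05, Gen-2 35/20≈1.75.
All 14 L of Gen-8 fit (value 48) — 30 remain.
All 19 L of Gen-22 fit (value 58) — 11 remain.
11 L left: a 11/20 share of Gen-2 gives 35×11/20 = 19.25.
Total value = 125.25.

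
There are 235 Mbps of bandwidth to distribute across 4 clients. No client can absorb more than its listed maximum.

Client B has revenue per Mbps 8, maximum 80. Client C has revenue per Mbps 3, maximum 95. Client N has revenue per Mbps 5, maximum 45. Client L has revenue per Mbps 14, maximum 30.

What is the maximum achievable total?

1525

Order the clients by revenue per Mbps: Client L 14 > Client B 8 > Client N 5 > Client C 3.
Client L: +30 to 30 (cap) ; 205 left.
Give Client B 80 to hit its cap of 80 ; 125 left.
Client N: +45 to 45 (cap) ; 80 left.
Client C has room for 95 but only 80 remain, so it gets 80.
Total = 8×80 + 3×80 + 5×45 + 14×30 = 1525.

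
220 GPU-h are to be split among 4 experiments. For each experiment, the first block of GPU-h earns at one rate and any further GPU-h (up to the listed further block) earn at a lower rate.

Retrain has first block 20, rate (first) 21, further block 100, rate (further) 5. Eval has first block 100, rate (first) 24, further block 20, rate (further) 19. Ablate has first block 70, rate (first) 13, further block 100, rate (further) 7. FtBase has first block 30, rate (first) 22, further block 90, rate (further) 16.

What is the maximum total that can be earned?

4660

Order all 8 blocks by rate: Eval/tier1 24 > FtBase/tier1 22 > Retrain/tier1 21 > Eval/tier2 19 > FtBase/tier2 16 > Ablate/tier1 13 > Ablate/tier2 7 > Retrain/tier2 5.
Eval tier1 at 24: fill all 100 → 120 left.
FtBase tier1 at 22: fill all 30 → 90 left.
Retrain tier1 at 21: fill all 20 → 70 left.
Eval/tier2 (19): +20 → 50 left.
50 remain; put them into FtBase tier2 at 16.
Total = 24×100 + 22×30 + 21×20 + 19×20 + 16×50 = 4660.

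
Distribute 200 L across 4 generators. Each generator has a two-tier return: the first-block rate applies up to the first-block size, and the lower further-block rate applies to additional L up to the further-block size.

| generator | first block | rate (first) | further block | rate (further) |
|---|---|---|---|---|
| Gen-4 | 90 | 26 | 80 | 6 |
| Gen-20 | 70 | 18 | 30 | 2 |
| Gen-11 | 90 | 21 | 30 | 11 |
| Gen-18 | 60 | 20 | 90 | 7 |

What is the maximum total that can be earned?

4630

Order all 8 blocks by rate: Gen-4/first 26 > Gen-11/first 21 > Gen-18/first 20 > Gen-20/first 18 > Gen-11/second 11 > Gen-18/second 7 > Gen-4/second 6 > Gen-20/second 2.
Gen-4 first at 26: fill all 90 ; 110 left.
Fill Gen-11 first block (90 at 21) ; 20 left.
Gen-18/first: +20 of 60 at 20; pool empty.
Total = 26×90 + 21×90 + 20×20 = 4630.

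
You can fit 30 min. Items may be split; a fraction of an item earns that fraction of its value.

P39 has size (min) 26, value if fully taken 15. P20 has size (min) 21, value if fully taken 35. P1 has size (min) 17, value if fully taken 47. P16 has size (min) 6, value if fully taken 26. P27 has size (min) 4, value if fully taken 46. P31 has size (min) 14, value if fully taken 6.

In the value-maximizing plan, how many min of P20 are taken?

Rank by value-to-size ratio: P27 46/4≈11.5, P16 26/6≈4.33, P1 47/17≈2.76, P20 35/21≈1.67, P39 15/26≈0.577, P31 6/14≈0.429.
Take all of P27 (4 min, value 46) → 26 min left.
All 6 min of P16 fit (value 26) → 20 remain.
All 17 min of P1 fit (value 47) → 3 remain.
Fill the last 3 min with part of P20: 3/21 of it earns 5.

3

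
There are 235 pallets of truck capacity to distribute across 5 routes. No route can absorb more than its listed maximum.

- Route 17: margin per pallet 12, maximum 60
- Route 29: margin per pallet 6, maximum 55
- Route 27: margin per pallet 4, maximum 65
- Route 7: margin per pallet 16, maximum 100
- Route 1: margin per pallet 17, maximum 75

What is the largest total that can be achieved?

3595

Highest margin per pallet first: Route 1 17 > Route 7 16 > Route 17 12 > Route 29 6 > Route 27 4.
Give Route 1 75 to hit its cap of 75 → 160 left.
Give Route 7 100 to hit its cap of 100 → 60 left.
Route 17 takes 60 to reach its cap of 60 → 0 left.
Total = 12×60 + 16×100 + 17×75 = 3595.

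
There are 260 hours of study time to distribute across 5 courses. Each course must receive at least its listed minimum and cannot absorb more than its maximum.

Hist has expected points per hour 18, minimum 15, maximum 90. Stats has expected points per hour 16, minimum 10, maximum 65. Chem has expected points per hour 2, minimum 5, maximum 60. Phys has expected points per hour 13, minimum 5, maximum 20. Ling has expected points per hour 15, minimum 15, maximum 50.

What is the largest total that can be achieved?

3740

Meeting every minimum uses 15+10+5+5+15 = 50 hours, leaving 210.
Order the courses by expected points per hour: Hist 18 > Stats 16 > Ling 15 > Phys 13 > Chem 2.
Give Hist 75 more to hit its cap of 90 → 135 left.
Stats: +55 to 65 (cap) → 80 left.
Ling: +35 to 50 (cap) → 45 left.
Give Phys 15 more to hit its cap of 20 → 30 left.
Only 30 left; Chem takes them to reach 35.
Total = 18×90 + 16×65 + 2×35 + 13×20 + 15×50 = 3740.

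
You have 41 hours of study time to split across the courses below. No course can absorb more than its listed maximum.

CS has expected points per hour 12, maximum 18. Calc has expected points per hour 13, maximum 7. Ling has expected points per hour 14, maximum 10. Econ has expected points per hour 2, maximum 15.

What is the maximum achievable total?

Rank by expected points per hour: Ling 14 > Calc 13 > CS 12 > Econ 2.
Ling: +10 to 10 (cap) — 31 left.
Give Calc 7 to hit its cap of 7 — 24 left.
Give CS 18 to hit its cap of 18 — 6 left.
Econ has room for 15 but only 6 remain, so it gets 6.
Total = 12×18 + 13×7 + 14×10 + 2×6 = 459.

459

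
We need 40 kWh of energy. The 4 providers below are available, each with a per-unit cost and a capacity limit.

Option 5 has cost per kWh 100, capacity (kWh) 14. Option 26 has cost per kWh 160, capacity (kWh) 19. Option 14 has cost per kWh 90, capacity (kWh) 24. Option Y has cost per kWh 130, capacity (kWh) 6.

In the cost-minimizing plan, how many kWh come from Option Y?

2

Use providers in increasing cost order.
Option 14 (90): use full 24 — 16 kWh to go.
Option 5 (100): use full 14 — 2 kWh to go.
Take 2 from Option Y at 130 to finish.
Option 26: unused.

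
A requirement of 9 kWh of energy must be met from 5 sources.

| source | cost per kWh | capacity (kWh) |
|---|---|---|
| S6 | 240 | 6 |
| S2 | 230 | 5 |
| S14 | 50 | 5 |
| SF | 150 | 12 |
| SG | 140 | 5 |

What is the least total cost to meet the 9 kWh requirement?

Cheapest first:
S14 at 50: take all 5 kWh — 4 still needed.
SG (140): take the remaining 4 — done.
SF, S2, S6: unused.
Cost = 5×50 + 4×140 = 810.

810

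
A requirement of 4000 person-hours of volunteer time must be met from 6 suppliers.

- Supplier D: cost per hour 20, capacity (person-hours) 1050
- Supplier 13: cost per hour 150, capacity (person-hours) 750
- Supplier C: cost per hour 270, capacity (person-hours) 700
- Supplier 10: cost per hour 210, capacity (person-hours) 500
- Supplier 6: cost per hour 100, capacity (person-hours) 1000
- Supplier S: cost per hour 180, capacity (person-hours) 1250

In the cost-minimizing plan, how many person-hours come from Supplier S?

1200

Fill from the cheapest supplier first.
Supplier D (20): use full 1050 ; 2950 person-hours to go.
Supplier 6 (100): use full 1000 ; 1950 person-hours to go.
Take 750 from Supplier 13 at 150 ; need 1200 more.
Take 1200 from Supplier S at 180 to finish.
Supplier 10, Supplier C: unused.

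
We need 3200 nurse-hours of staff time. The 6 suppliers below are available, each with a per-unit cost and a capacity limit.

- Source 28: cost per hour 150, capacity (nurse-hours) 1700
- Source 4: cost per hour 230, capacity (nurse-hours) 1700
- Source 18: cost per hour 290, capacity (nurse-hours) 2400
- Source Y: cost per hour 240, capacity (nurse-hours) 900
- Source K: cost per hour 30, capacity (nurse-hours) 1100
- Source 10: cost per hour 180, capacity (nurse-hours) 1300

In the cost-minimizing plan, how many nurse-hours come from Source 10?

400

Fill from the cheapest supplier first.
Source K at 30: take all 1100 nurse-hours → 2100 still needed.
Source 28 (150): use full 1700 → 400 nurse-hours to go.
Source 10 at 180: take 400 of its 1300 → requirement met.
Source 4, Source Y, Source 18: unused.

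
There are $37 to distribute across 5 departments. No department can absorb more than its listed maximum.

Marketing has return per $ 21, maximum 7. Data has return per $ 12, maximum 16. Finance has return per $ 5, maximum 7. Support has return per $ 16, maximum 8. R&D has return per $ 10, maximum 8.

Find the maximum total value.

Order the departments by return per $: Marketing 21 > Support 16 > Data 12 > R&D 10 > Finance 5.
Marketing: +7 to 7 (cap) — 30 left.
Support takes 8 to reach its cap of 8 — 22 left.
Data takes 16 to reach its cap of 16 — 6 left.
Only 6 left; R&D takes them to reach 6.
Total = 21×7 + 12×16 + 16×8 + 10×6 = 527.

527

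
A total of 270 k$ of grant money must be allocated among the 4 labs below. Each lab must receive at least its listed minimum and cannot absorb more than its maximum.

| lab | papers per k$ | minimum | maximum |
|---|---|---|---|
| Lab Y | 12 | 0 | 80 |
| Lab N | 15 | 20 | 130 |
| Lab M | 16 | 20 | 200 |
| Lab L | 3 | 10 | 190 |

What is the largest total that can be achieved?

Meeting every minimum uses 0+20+20+10 = 50 k$, leaving 220.
Highest papers per k$ first: Lab M 16 > Lab N 15 > Lab Y 12 > Lab L 3.
Give Lab M 180 more to hit its cap of 200 — 40 left.
Lab N has room for 110 more but only 40 remain, so it gets 60.
Total = 15×60 + 16×200 + 3×10 = 4130.

4130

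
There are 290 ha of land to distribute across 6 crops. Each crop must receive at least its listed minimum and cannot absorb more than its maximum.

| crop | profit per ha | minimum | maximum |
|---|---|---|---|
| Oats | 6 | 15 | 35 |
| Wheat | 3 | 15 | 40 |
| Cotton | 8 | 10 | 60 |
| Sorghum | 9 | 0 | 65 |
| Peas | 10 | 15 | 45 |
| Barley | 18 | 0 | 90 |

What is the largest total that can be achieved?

Meeting every minimum uses 15+15+10+0+15+0 = 55 ha, leaving 235.
Order the crops by profit per ha: Barley 18 > Peas 10 > Sorghum 9 > Cotton 8 > Oats 6 > Wheat 3.
Give Barley 90 more to hit its cap of 90 — 145 left.
Peas: +30 to 45 (cap) — 115 left.
Sorghum: +65 to 65 (cap) — 50 left.
Give Cotton 50 more to hit its cap of 60 — 0 left.
Total = 6×15 + 3×15 + 8×60 + 9×65 + 10×45 + 18×90 = 3270.

3270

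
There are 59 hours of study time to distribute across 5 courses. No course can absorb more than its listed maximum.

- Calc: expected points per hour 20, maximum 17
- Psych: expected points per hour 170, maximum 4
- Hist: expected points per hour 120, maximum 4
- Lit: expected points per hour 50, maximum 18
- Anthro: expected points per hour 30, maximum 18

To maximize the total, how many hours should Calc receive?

15

Order the courses by expected points per hour: Psych 170 > Hist 120 > Lit 50 > Anthro 30 > Calc 20.
Psych takes 4 to reach its cap of 4 — 55 left.
Hist: +4 to 4 (cap) — 51 left.
Lit: +18 to 18 (cap) — 33 left.
Anthro: +18 to 18 (cap) — 15 left.
Calc: +15 (room for 17) → 15. Pool exhausted.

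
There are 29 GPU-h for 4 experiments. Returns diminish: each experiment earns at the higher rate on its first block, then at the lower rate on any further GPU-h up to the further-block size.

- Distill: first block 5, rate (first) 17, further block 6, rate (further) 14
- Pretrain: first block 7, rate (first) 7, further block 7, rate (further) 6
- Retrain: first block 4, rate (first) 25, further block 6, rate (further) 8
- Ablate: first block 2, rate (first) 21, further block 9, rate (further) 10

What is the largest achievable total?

425

Rank every tier by rate: Retrain/tier1 25 > Ablate/tier1 21 > Distill/tier1 17 > Distill/tier2 14 > Ablate/tier2 10 > Retrain/tier2 8 > Pretrain/tier1 7 > Pretrain/tier2 6.
Fill Retrain tier1 block (4 at 25) — 25 left.
Ablate tier1 at 21: fill all 2 — 23 left.
Distill/tier1 (17): +5 — 18 left.
Distill/tier2 (14): +6 — 12 left.
Ablate tier2 at 10: fill all 9 — 3 left.
Retrain/tier2: +3 of 6 at 8; pool empty.
Total = 25×4 + 21×2 + 17×5 + 14×6 + 10×9 + 8×3 = 425.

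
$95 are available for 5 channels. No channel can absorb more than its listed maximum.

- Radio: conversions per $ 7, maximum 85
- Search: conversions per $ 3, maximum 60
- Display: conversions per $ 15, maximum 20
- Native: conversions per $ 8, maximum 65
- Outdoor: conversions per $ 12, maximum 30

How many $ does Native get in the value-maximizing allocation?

Highest conversions per $ first: Display 15 > Outdoor 12 > Native 8 > Radio 7 > Search 3.
Display: +20 to 20 (cap) ; 75 left.
Give Outdoor 30 to hit its cap of 30 ; 45 left.
Native: +45 (room for 65) → 45. Pool exhausted.

45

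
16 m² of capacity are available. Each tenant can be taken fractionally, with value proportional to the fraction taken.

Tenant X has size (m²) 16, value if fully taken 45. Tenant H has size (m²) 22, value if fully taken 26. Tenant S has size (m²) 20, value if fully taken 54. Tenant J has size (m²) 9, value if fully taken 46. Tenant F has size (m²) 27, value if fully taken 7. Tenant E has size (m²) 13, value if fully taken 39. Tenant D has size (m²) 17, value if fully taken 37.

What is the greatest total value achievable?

Sort by value density: Tenant J 46/9≈5.11, Tenant E 39/13≈3, Tenant X 45/16≈2.81, Tenant S 54/20≈2.7, Tenant D 37/17≈2.18, Tenant H 26/22≈1.18, Tenant F 7/27≈0.259.
All 9 m² of Tenant J fit (value 46) ; 7 remain.
Fill the last 7 m² with part of Tenant E: 7/13 of it earns 21.
Total value = 67.

67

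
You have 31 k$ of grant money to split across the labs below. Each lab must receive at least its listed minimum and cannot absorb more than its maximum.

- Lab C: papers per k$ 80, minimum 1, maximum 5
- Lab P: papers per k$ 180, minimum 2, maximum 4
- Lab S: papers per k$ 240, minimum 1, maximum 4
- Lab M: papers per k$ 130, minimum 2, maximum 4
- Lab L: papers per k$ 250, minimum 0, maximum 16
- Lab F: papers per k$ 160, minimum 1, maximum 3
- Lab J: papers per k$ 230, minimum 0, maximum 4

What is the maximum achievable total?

Meeting every minimum uses 1+2+1+2+0+1+0 = 7 k$, leaving 24.
Rank by papers per k$: Lab L 250 > Lab S 240 > Lab J 230 > Lab P 180 > Lab F 160 > Lab M 130 > Lab C 80.
Give Lab L 16 more to hit its cap of 16 → 8 left.
Give Lab S 3 more to hit its cap of 4 → 5 left.
Lab J takes 4 more to reach its cap of 4 → 1 left.
Lab P has room for 2 more but only 1 remain, so it gets 3.
Total = 80×1 + 180×3 + 240×4 + 130×2 + 250×16 + 160×1 + 230×4 = 6920.

6920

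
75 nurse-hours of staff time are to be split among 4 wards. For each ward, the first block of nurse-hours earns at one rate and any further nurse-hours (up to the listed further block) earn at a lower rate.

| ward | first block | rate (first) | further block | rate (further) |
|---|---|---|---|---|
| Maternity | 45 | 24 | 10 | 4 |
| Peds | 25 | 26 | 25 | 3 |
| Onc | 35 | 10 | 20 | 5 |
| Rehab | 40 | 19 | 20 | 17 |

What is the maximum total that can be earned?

Rank every tier by rate: Peds/T1 26 > Maternity/T1 24 > Rehab/T1 19 > Rehab/T2 17 > Onc/T1 10 > Onc/T2 5 > Maternity/T2 4 > Peds/T2 3.
Fill Peds T1 block (25 at 26) ; 50 left.
Fill Maternity T1 block (45 at 24) ; 5 left.
Rehab/T1: +5 of 40 at 19; pool empty.
Total = 26×25 + 24×45 + 19×5 = 1825.

1825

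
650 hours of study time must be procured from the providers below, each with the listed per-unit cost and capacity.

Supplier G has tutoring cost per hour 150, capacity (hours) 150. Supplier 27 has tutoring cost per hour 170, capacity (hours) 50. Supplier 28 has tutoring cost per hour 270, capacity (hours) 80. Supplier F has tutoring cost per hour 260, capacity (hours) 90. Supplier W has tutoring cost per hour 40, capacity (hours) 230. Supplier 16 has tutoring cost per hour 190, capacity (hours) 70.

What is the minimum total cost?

Use providers in increasing cost order.
Supplier W (40): use full 230 — 420 hours to go.
Take 150 from Supplier G at 150 — need 270 more.
Take 50 from Supplier 27 at 170 — need 220 more.
Supplier 16 (190): use full 70 — 150 hours to go.
Take 90 from Supplier F at 260 — need 60 more.
Take 60 from Supplier 28 at 270 to finish.
Cost = 230×40 + 150×150 + 50×170 + 70×190 + 90×260 + 60×270 = 93100.

93100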